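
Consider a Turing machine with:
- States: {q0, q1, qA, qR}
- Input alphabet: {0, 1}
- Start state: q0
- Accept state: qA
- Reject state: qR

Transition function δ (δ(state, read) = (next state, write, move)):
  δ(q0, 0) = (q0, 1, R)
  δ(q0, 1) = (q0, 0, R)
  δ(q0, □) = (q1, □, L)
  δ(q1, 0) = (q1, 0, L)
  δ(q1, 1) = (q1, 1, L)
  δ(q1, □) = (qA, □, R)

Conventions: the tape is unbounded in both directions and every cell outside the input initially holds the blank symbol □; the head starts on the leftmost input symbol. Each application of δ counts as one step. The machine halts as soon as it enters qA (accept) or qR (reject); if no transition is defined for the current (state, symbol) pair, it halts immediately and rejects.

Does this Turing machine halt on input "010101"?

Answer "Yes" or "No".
Step 0: [q0]010101 (head at position 0)
Step 1: δ(q0, 0) = (q0, 1, R)  ⊢  1[q0]10101 (head at position 1)
Step 2: δ(q0, 1) = (q0, 0, R)  ⊢  10[q0]0101 (head at position 2)
Step 3: δ(q0, 0) = (q0, 1, R)  ⊢  101[q0]101 (head at position 3)
Step 4: δ(q0, 1) = (q0, 0, R)  ⊢  1010[q0]01 (head at position 4)
Step 5: δ(q0, 0) = (q0, 1, R)  ⊢  10101[q0]1 (head at position 5)
Step 6: δ(q0, 1) = (q0, 0, R)  ⊢  101010[q0]□ (head at position 6)
Step 7: δ(q0, □) = (q1, □, L)  ⊢  10101[q1]0□ (head at position 5)
Step 8: δ(q1, 0) = (q1, 0, L)  ⊢  1010[q1]10□ (head at position 4)
Step 9: δ(q1, 1) = (q1, 1, L)  ⊢  101[q1]010□ (head at position 3)
Step 10: δ(q1, 0) = (q1, 0, L)  ⊢  10[q1]1010□ (head at position 2)
Step 11: δ(q1, 1) = (q1, 1, L)  ⊢  1[q1]01010□ (head at position 1)
Step 12: δ(q1, 0) = (q1, 0, L)  ⊢  [q1]101010□ (head at position 0)
Step 13: δ(q1, 1) = (q1, 1, L)  ⊢  [q1]□101010□ (head at position -1)
Step 14: δ(q1, □) = (qA, □, R)  ⊢  □[qA]101010□ (head at position 0)
The machine is in qA, so it halts and accepts.
It halts after 14 steps.

Final answer: Yes - halts after 14 steps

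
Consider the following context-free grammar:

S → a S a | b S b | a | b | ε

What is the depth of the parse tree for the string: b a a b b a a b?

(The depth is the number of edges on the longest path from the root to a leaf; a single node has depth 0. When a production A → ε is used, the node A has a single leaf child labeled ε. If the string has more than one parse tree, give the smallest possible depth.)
The string has even length 8, so its (unique) parse tree peels off matching outer symbols: S → b S b, S → a S a, S → a S a, S → b S b, and finally S → ε for the empty middle.
The S nodes are at depths 0..4; the ε leaf under the innermost S is at depth 5 (terminal leaves are at depths 1..4).
Depth = 5.

Final answer: 5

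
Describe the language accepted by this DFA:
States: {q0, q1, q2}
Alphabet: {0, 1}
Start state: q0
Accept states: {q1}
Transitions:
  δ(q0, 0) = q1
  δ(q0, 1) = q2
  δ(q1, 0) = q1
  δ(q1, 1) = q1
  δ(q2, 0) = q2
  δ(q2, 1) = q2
Analyzing the DFA structure:
Start state: q0
Accept states: {q1}
Interpreting what each state remembers (checking against the transitions):
  q0: nothing has been read yet
  q1: the first symbol was 0
  q2: the first symbol was 1 (trap state)
  δ(q0, 0): in q0 (nothing has been read yet), after reading 0 we have: the first symbol was 0 → q1
  δ(q0, 1): in q0 (nothing has been read yet), after reading 1 we have: the first symbol was 1 (trap state) → q2
  δ(q1, 0): in q1 (the first symbol was 0), after reading 0 we have: the first symbol was 0 → q1
  δ(q1, 1): in q1 (the first symbol was 0), after reading 1 we have: the first symbol was 0 → q1
  δ(q2, 0): in q2 (the first symbol was 1 (trap state)), after reading 0 we have: the first symbol was 1 (trap state) → q2
  δ(q2, 1): in q2 (the first symbol was 1 (trap state)), after reading 1 we have: the first symbol was 1 (trap state) → q2
A string is accepted iff it ends in {q1}, i.e. the first symbol was 0.
Language: All binary strings starting with 0

Final answer: All binary strings starting with 0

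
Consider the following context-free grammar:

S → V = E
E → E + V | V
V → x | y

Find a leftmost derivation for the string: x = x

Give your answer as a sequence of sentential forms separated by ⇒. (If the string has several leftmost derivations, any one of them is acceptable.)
Start with S.
Step 1: the leftmost non-terminal is S; apply S → V = E:  V = E
Step 2: the leftmost non-terminal is V; apply V → x:  x = E
Step 3: the leftmost non-terminal is E; apply E → V:  x = V
Step 4: the leftmost non-terminal is V; apply V → x:  x = x

Final answer: S ⇒ V = E ⇒ x = E ⇒ x = V ⇒ x = x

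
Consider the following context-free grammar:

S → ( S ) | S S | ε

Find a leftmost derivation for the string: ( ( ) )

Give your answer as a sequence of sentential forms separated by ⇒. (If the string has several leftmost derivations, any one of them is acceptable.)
Start with S.
Step 1: the leftmost non-terminal is S; apply S → ( S ):  ( S )
Step 2: the leftmost non-terminal is S; apply S → ( S ):  ( ( S ) )
Step 3: the leftmost non-terminal is S; apply S → ε:  ( ( ) )

Final answer: S ⇒ ( S ) ⇒ ( ( S ) ) ⇒ ( ( ) )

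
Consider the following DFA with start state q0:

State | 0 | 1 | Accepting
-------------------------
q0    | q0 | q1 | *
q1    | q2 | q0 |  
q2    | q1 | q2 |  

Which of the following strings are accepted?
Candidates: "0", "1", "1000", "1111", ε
"0": q0 → q0; q0 is accepting → accepted
"1": q0 → q1; q1 is not accepting → rejected
"1000": q0 → q1 → q2 → q1 → q2; q2 is not accepting → rejected
"1111": q0 → q1 → q0 → q1 → q0; q0 is accepting → accepted
ε: q0; q0 is accepting → accepted

Final answer: "0", "1111", ε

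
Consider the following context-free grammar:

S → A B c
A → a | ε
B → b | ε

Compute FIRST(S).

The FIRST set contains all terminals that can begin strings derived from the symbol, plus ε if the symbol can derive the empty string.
FIRST(A) = {a, ε} (A → a | ε) and FIRST(B) = {b, ε} (B → b | ε).
For S → A B c: add FIRST(A) minus ε = {a}; A is nullable, so also add FIRST(B) minus ε = {b}; B is nullable too, so also add FIRST(c) = {c}. The terminal c is never erased, so S is not nullable and ε is not included.
FIRST(S) = {a, b, c}.

Final answer: {a, b, c}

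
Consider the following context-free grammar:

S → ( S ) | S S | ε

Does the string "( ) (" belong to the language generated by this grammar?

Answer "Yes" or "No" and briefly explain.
Each production adds parentheses only in matched pairs (S → ( S )) or none at all, so every derived string has equally many '(' and ')'. The string ( ) ( has two '(' and one ')', so it cannot be derived.

Final answer: No - no valid derivation exists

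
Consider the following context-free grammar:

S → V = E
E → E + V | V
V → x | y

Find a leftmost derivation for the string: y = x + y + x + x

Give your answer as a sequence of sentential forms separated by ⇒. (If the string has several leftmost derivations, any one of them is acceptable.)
Start with S.
Step 1: the leftmost non-terminal is S; apply S → V = E:  V = E
Step 2: the leftmost non-terminal is V; apply V → y:  y = E
Step 3: the leftmost non-terminal is E; apply E → E + V:  y = E + V
Step 4: the leftmost non-terminal is E; apply E → E + V:  y = E + V + V
Step 5: the leftmost non-terminal is E; apply E → E + V:  y = E + V + V + V
Step 6: the leftmost non-terminal is E; apply E → V:  y = V + V + V + V
Step 7: the leftmost non-terminal is V; apply V → x:  y = x + V + V + V
Step 8: the leftmost non-terminal is V; apply V → y:  y = x + y + V + V
Step 9: the leftmost non-terminal is V; apply V → x:  y = x + y + x + V
Step 10: the leftmost non-terminal is V; apply V → x:  y = x + y + x + x

Final answer: S ⇒ V = E ⇒ y = E ⇒ y = E + V ⇒ y = E + V + V ⇒ y = E + V + V + V ⇒ y = V + V + V + V ⇒ y = x + V + V + V ⇒ y = x + y + V + V ⇒ y = x + y + x + V ⇒ y = x + y + x + x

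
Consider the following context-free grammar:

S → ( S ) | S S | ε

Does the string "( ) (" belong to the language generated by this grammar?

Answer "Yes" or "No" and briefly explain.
Each production adds parentheses only in matched pairs (S → ( S )) or none at all, so every derived string has equally many '(' and ')'. The string ( ) ( has two '(' and one ')', so it cannot be derived.

Final answer: No - no valid derivation exists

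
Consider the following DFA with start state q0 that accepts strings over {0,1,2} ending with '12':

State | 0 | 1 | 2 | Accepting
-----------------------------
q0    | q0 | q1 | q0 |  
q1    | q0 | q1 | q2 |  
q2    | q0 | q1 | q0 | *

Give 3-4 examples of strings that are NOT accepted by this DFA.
Any strings that end in a non-accepting state work; for example:
"21": q0 → q0 → q1; q1 is not accepting → rejected
"1000": q0 → q1 → q0 → q0 → q0; q0 is not accepting → rejected
"1020": q0 → q1 → q0 → q0 → q0; q0 is not accepting → rejected
"1120": q0 → q1 → q1 → q2 → q0; q0 is not accepting → rejected

Final answer: "21", "1000", "1020", "1120"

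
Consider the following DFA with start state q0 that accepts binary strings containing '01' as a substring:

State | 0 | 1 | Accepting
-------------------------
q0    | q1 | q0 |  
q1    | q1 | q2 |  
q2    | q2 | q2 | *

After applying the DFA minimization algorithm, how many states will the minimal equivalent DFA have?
All 3 states are reachable from q0, so none can be removed as unreachable.
Table-filling: first mark every (accepting, non-accepting) pair as distinguishable (accepting: {q2}; non-accepting: {q0, q1}).
Round 1: (q0, q1) on '1' go to q0 and q2, already distinguishable → mark.
Every pair of states is distinguishable, so the DFA is already minimal.
Equivalence classes: {q0}, {q1}, {q2} → 3 states.

Final answer: 3 states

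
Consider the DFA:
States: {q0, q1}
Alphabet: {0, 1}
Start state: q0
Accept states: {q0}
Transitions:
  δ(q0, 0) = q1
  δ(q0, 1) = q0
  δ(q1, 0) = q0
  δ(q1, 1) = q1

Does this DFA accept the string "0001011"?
Processing string "0001011":
  q0 --0--> q1
  q1 --0--> q0
  q0 --0--> q1
  q1 --1--> q1
  q1 --0--> q0
  q0 --1--> q0
  q0 --1--> q0
Final state: q0
Accept states: {q0}
q0 is an accept state, so the string is accepted.

Final answer: Yes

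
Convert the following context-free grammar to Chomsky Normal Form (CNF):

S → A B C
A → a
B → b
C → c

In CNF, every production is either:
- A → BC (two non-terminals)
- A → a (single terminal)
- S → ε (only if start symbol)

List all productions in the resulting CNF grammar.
The grammar has no ε-productions or unit productions to eliminate.
A → a is already in CNF (single terminal) – keep it.
B → b is already in CNF (single terminal) – keep it.
C → c is already in CNF (single terminal) – keep it.
S → A B C has 3 symbols on the right: break it into binary productions S → A X0, X0 → B C.
Resulting CNF grammar (5 productions): A → a; B → b; C → c; S → A X0; X0 → B C

Final answer: A → a; B → b; C → c; S → A X0; X0 → B C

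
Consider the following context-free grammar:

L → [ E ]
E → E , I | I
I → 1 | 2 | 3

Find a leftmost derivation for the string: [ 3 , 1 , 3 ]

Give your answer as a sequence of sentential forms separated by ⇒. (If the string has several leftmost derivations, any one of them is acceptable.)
Start with L.
Step 1: the leftmost non-terminal is L; apply L → [ E ]:  [ E ]
Step 2: the leftmost non-terminal is E; apply E → E , I:  [ E , I ]
Step 3: the leftmost non-terminal is E; apply E → E , I:  [ E , I , I ]
Step 4: the leftmost non-terminal is E; apply E → I:  [ I , I , I ]
Step 5: the leftmost non-terminal is I; apply I → 3:  [ 3 , I , I ]
Step 6: the leftmost non-terminal is I; apply I → 1:  [ 3 , 1 , I ]
Step 7: the leftmost non-terminal is I; apply I → 3:  [ 3 , 1 , 3 ]

Final answer: L ⇒ [ E ] ⇒ [ E , I ] ⇒ [ E , I , I ] ⇒ [ I , I , I ] ⇒ [ 3 , I , I ] ⇒ [ 3 , 1 , I ] ⇒ [ 3 , 1 , 3 ]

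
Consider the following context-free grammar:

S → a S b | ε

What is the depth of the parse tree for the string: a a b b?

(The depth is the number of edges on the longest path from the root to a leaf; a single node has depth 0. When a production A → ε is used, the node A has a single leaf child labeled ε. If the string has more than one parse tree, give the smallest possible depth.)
The only parse tree applies S → a S b 2 times (once per matching a…b pair) and then S → ε.
The S nodes sit at depths 0, 1, …, 2; the innermost S (depth 2) has the single child ε at depth 3.
The terminal leaves a, b are at depths 1..2, so the longest root-to-leaf path is S → S → … → S → ε with 3 edges.
Depth = 3.

Final answer: 3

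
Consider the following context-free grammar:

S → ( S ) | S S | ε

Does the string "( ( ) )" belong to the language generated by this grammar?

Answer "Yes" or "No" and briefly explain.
A derivation exists: S ⇒ ( S ) ⇒ ( ( S ) ) ⇒ ( ( ) ) (using S → ( S ) twice, then S → ε).

Final answer: Yes - a valid derivation exists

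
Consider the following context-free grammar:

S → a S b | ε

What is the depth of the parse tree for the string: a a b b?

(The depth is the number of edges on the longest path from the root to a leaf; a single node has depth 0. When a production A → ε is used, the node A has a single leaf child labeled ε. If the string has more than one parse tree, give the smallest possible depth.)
The only parse tree applies S → a S b 2 times (once per matching a…b pair) and then S → ε.
The S nodes sit at depths 0, 1, …, 2; the innermost S (depth 2) has the single child ε at depth 3.
The terminal leaves a, b are at depths 1..2, so the longest root-to-leaf path is S → S → … → S → ε with 3 edges.
Depth = 3.

Final answer: 3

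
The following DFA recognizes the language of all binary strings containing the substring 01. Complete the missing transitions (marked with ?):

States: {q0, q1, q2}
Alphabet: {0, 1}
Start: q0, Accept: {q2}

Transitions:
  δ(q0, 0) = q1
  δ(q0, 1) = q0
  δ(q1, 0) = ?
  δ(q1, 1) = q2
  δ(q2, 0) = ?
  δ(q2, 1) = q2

What each state remembers (consistent with the given transitions and accept states):
  q0: 01 not seen yet and the last symbol was not 0
  q1: 01 not seen yet and the last symbol was 0
  q2: the substring 01 has already been seen
Filling in the missing entries:
  δ(q1, 0): in q1 (01 not seen yet and the last symbol was 0), after reading 0 we have: 01 not seen yet and the last symbol was 0 → q1
  δ(q2, 0): in q2 (the substring 01 has already been seen), after reading 0 we have: the substring 01 has already been seen → q2

Final answer: δ(q1, 0) = q1; δ(q2, 0) = q2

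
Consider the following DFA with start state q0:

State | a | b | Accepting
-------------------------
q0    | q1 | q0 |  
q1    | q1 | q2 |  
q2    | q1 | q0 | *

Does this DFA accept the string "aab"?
Start in q0.
Read 'a': q0 → q1
Read 'a': q1 → q1
Read 'b': q1 → q2
Final state q2 is accepting, so the string is accepted.

Final answer: Yes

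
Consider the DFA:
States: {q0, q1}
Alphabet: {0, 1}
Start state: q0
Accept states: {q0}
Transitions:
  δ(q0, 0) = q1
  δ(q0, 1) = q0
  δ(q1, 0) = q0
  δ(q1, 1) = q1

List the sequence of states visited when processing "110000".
Starting at q0
Read '1': q0 -> q0
Read '1': q0 -> q0
Read '0': q0 -> q1
Read '0': q1 -> q0
Read '0': q0 -> q1
Read '0': q1 -> q0

Final answer: q0 -> q0 -> q0 -> q1 -> q0 -> q1 -> q0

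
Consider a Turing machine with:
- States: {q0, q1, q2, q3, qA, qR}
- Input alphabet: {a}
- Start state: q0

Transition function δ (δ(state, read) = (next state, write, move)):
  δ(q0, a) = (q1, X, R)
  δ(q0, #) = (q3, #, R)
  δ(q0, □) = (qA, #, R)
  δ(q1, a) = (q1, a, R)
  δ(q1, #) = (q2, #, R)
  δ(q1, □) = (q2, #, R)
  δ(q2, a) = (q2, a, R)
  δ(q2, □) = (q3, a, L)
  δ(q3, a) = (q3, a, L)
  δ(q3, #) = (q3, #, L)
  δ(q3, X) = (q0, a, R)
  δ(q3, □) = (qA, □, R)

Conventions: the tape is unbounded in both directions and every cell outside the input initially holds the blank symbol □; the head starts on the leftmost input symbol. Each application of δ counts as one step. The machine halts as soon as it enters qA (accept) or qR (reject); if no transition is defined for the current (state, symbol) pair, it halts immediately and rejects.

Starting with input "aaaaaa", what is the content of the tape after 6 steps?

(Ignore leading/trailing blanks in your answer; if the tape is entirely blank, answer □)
Step 0: [q0]aaaaaa (head at position 0)
Step 1: δ(q0, a) = (q1, X, R)  ⊢  X[q1]aaaaa (head at position 1)
Step 2: δ(q1, a) = (q1, a, R)  ⊢  Xa[q1]aaaa (head at position 2)
Step 3: δ(q1, a) = (q1, a, R)  ⊢  Xaa[q1]aaa (head at position 3)
Step 4: δ(q1, a) = (q1, a, R)  ⊢  Xaaa[q1]aa (head at position 4)
Step 5: δ(q1, a) = (q1, a, R)  ⊢  Xaaaa[q1]a (head at position 5)
Step 6: δ(q1, a) = (q1, a, R)  ⊢  Xaaaaa[q1]□ (head at position 6)
Tape after 6 steps (ignoring surrounding blanks): Xaaaaa

Final answer: Tape: Xaaaaa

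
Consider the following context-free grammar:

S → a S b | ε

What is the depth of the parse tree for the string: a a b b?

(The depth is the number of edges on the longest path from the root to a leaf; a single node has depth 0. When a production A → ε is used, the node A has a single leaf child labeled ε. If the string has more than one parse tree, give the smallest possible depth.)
The only parse tree applies S → a S b 2 times (once per matching a…b pair) and then S → ε.
The S nodes sit at depths 0, 1, …, 2; the innermost S (depth 2) has the single child ε at depth 3.
The terminal leaves a, b are at depths 1..2, so the longest root-to-leaf path is S → S → … → S → ε with 3 edges.
Depth = 3.

Final answer: 3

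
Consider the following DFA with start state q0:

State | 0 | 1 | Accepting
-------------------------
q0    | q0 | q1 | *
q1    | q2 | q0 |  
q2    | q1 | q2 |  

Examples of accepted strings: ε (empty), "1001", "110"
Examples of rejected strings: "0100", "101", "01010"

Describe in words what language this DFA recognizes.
binary numbers divisible by 3 (treating the string as a binary integer; leading zeros allowed, the empty string counts as 0)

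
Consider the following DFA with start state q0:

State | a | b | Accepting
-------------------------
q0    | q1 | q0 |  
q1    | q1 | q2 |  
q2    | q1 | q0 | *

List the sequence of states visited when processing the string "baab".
q0 → q0 → q1 → q1 → q2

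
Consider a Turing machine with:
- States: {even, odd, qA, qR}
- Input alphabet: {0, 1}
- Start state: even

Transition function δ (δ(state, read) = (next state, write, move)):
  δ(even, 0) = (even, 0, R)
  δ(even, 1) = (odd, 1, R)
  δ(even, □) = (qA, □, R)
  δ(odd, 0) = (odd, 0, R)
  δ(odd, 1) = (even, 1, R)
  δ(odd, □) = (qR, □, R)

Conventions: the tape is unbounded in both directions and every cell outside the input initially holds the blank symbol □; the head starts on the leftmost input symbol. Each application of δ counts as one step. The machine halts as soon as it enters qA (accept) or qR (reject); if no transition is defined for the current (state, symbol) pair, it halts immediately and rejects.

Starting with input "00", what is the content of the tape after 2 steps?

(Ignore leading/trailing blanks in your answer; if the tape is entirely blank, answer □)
Step 0: [even]00 (head at position 0)
Step 1: δ(even, 0) = (even, 0, R)  ⊢  0[even]0 (head at position 1)
Step 2: δ(even, 0) = (even, 0, R)  ⊢  00[even]□ (head at position 2)
Tape after 2 steps (ignoring surrounding blanks): 00

Final answer: Tape: 00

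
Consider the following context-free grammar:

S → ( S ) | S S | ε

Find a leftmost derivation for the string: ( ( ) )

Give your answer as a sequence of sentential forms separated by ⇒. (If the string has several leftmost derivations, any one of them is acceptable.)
Start with S.
Step 1: the leftmost non-terminal is S; apply S → ( S ):  ( S )
Step 2: the leftmost non-terminal is S; apply S → ( S ):  ( ( S ) )
Step 3: the leftmost non-terminal is S; apply S → ε:  ( ( ) )

Final answer: S ⇒ ( S ) ⇒ ( ( S ) ) ⇒ ( ( ) )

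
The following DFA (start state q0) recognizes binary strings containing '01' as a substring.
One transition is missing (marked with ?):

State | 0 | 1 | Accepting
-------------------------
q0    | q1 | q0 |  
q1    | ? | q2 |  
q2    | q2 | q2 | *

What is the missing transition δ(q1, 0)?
q1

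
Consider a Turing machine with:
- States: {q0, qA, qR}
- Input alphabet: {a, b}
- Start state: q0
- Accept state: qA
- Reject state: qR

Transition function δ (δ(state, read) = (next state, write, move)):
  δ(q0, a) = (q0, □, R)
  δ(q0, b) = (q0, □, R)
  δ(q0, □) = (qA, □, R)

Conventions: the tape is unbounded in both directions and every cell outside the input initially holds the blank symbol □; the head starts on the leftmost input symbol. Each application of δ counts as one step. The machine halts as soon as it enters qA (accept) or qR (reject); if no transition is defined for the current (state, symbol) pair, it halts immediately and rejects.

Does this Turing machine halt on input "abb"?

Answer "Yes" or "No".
Step 0: [q0]abb (head at position 0)
Step 1: δ(q0, a) = (q0, □, R)  ⊢  □[q0]bb (head at position 1)
Step 2: δ(q0, b) = (q0, □, R)  ⊢  □□[q0]b (head at position 2)
Step 3: δ(q0, b) = (q0, □, R)  ⊢  □□□[q0]□ (head at position 3)
Step 4: δ(q0, □) = (qA, □, R)  ⊢  □□□□[qA]□ (head at position 4)
The machine is in qA, so it halts and accepts.
It halts after 4 steps.

Final answer: Yes - halts after 4 steps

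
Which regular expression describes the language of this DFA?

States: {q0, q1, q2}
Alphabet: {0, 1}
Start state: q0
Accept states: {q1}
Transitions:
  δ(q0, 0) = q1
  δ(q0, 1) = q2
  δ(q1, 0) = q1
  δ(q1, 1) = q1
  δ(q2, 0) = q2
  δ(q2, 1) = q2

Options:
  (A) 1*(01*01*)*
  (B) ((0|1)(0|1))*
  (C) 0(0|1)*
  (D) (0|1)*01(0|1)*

Testing sample strings against the DFA:
  '01' -> accepted
  '0000' -> accepted
  '0111' -> accepted
  '1001' -> rejected
Checking each option for a counterexample:
  (A) 1*(01*01*)*: ε is rejected by the DFA but matches the regex → eliminated
  (B) ((0|1)(0|1))*: ε is rejected by the DFA but matches the regex → eliminated
  (C) 0(0|1)*: agrees with the DFA on all strings of length ≤ 4
  (D) (0|1)*01(0|1)*: '0' is accepted by the DFA but does not match the regex → eliminated
Only (C) 0(0|1)* is consistent with the DFA.

Final answer: (C) 0(0|1)*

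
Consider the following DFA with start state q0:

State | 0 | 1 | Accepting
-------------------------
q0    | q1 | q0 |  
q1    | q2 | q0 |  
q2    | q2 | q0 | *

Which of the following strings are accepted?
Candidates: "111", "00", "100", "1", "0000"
"111": q0 → q0 → q0 → q0; q0 is not accepting → rejected
"00": q0 → q1 → q2; q2 is accepting → accepted
"100": q0 → q0 → q1 → q2; q2 is accepting → accepted
"1": q0 → q0; q0 is not accepting → rejected
"0000": q0 → q1 → q2 → q2 → q2; q2 is accepting → accepted

Final answer: "00", "100", "0000"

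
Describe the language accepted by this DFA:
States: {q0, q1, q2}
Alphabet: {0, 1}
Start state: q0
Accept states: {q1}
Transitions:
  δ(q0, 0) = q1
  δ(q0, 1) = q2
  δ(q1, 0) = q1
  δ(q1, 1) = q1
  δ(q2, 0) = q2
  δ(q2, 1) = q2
Analyzing the DFA structure:
Start state: q0
Accept states: {q1}
Interpreting what each state remembers (checking against the transitions):
  q0: nothing has been read yet
  q1: the first symbol was 0
  q2: the first symbol was 1 (trap state)
  δ(q0, 0): in q0 (nothing has been read yet), after reading 0 we have: the first symbol was 0 → q1
  δ(q0, 1): in q0 (nothing has been read yet), after reading 1 we have: the first symbol was 1 (trap state) → q2
  δ(q1, 0): in q1 (the first symbol was 0), after reading 0 we have: the first symbol was 0 → q1
  δ(q1, 1): in q1 (the first symbol was 0), after reading 1 we have: the first symbol was 0 → q1
  δ(q2, 0): in q2 (the first symbol was 1 (trap state)), after reading 0 we have: the first symbol was 1 (trap state) → q2
  δ(q2, 1): in q2 (the first symbol was 1 (trap state)), after reading 1 we have: the first symbol was 1 (trap state) → q2
A string is accepted iff it ends in {q1}, i.e. the first symbol was 0.
Language: All binary strings starting with 0

Final answer: All binary strings starting with 0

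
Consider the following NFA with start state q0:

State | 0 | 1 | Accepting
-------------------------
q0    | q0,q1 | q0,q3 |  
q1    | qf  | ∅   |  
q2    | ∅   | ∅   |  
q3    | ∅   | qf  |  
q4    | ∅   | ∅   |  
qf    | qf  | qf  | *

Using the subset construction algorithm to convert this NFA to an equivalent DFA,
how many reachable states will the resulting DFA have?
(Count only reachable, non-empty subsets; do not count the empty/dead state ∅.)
Start subset: {q0}
{q0}: on 0 → {q0, q1}, on 1 → {q0, q3}
{q0, q1}: on 0 → {q0, q1, qf}, on 1 → {q0, q3}
{q0, q3}: on 0 → {q0, q1}, on 1 → {q0, q3, qf}
{q0, q1, qf}: on 0 → {q0, q1, qf}, on 1 → {q0, q3, qf}
{q0, q3, qf}: on 0 → {q0, q1, qf}, on 1 → {q0, q3, qf}
Reachable non-empty subsets: {q0}, {q0, q1}, {q0, q3}, {q0, q1, qf}, {q0, q3, qf} — 5 in total.

Final answer: 5 states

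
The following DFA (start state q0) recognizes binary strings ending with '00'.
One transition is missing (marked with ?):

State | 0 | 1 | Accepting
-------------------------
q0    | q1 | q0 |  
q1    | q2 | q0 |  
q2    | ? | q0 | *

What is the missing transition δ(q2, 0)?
q2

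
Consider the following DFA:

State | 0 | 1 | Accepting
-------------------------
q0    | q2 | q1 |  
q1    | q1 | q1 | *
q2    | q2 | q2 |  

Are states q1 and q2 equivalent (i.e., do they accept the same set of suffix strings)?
Try the suffix ε (the empty string).
From q1: q1 — accepting.
From q2: q2 — not accepting.
The two states disagree on this suffix, so they are not equivalent.

Final answer: No. Distinguishing string: ε (the empty string) - accepted from q1 but not from q2.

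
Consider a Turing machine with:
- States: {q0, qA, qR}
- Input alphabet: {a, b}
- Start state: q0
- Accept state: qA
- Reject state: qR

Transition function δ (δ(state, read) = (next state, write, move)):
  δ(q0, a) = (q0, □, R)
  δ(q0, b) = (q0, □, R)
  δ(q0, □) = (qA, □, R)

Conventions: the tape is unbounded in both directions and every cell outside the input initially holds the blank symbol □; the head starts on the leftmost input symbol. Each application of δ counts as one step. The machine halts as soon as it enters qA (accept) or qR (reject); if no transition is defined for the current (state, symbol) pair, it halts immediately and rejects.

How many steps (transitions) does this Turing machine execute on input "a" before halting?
Step 0: [q0]a (head at position 0)
Step 1: δ(q0, a) = (q0, □, R)  ⊢  □[q0]□ (head at position 1)
Step 2: δ(q0, □) = (qA, □, R)  ⊢  □□[qA]□ (head at position 2)
The machine is in qA, so it halts and accepts.
Number of transitions executed: 2.

Final answer: 2 steps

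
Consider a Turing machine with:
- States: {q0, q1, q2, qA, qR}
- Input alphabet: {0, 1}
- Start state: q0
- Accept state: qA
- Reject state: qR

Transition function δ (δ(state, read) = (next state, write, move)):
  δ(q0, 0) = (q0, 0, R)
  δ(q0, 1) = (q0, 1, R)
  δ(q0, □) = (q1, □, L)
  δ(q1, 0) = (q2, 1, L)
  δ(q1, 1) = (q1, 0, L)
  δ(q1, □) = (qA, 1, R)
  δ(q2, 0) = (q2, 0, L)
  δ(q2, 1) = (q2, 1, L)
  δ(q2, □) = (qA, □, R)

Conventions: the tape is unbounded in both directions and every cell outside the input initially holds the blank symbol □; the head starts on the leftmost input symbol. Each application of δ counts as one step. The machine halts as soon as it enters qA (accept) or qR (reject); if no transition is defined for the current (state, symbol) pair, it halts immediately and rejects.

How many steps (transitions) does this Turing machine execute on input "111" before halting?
Step 0: [q0]111 (head at position 0)
Step 1: δ(q0, 1) = (q0, 1, R)  ⊢  1[q0]11 (head at position 1)
Step 2: δ(q0, 1) = (q0, 1, R)  ⊢  11[q0]1 (head at position 2)
Step 3: δ(q0, 1) = (q0, 1, R)  ⊢  111[q0]□ (head at position 3)
Step 4: δ(q0, □) = (q1, □, L)  ⊢  11[q1]1□ (head at position 2)
Step 5: δ(q1, 1) = (q1, 0, L)  ⊢  1[q1]10□ (head at position 1)
Step 6: δ(q1, 1) = (q1, 0, L)  ⊢  [q1]100□ (head at position 0)
Step 7: δ(q1, 1) = (q1, 0, L)  ⊢  [q1]□000□ (head at position -1)
Step 8: δ(q1, □) = (qA, 1, R)  ⊢  1[qA]000□ (head at position 0)
The machine is in qA, so it halts and accepts.
Number of transitions executed: 8.

Final answer: 8 steps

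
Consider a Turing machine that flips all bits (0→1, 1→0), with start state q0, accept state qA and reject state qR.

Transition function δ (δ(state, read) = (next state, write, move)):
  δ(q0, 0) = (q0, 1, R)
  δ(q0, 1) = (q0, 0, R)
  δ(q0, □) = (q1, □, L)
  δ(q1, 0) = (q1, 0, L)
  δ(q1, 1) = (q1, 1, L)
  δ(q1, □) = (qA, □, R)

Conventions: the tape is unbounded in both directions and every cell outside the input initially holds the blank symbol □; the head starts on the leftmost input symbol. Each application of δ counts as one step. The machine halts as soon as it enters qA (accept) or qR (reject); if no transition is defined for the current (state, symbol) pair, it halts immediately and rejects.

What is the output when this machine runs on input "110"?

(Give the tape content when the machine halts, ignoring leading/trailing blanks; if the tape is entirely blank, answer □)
Step 0: [q0]110 (head at position 0)
Step 1: δ(q0, 1) = (q0, 0, R)  ⊢  0[q0]10 (head at position 1)
Step 2: δ(q0, 1) = (q0, 0, R)  ⊢  00[q0]0 (head at position 2)
Step 3: δ(q0, 0) = (q0, 1, R)  ⊢  001[q0]□ (head at position 3)
Step 4: δ(q0, □) = (q1, □, L)  ⊢  00[q1]1□ (head at position 2)
Step 5: δ(q1, 1) = (q1, 1, L)  ⊢  0[q1]01□ (head at position 1)
Step 6: δ(q1, 0) = (q1, 0, L)  ⊢  [q1]001□ (head at position 0)
Step 7: δ(q1, 0) = (q1, 0, L)  ⊢  [q1]□001□ (head at position -1)
Step 8: δ(q1, □) = (qA, □, R)  ⊢  □[qA]001□ (head at position 0)
The machine is in qA, so it halts and accepts.
Tape content when halted (ignoring surrounding blanks): 001

Final answer: Output: 001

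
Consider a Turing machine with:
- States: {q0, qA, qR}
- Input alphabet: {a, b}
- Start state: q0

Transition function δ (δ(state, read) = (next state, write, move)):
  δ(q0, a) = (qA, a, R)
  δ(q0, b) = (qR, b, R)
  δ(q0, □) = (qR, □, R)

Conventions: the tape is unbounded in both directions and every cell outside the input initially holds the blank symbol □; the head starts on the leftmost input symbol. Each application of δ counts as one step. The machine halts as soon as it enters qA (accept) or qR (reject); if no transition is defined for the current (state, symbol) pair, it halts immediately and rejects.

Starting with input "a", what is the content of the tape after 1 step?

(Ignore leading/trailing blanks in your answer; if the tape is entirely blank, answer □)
Step 0: [q0]a (head at position 0)
Step 1: δ(q0, a) = (qA, a, R)  ⊢  a[qA]□ (head at position 1)
Tape after 1 step (ignoring surrounding blanks): a

Final answer: Tape: a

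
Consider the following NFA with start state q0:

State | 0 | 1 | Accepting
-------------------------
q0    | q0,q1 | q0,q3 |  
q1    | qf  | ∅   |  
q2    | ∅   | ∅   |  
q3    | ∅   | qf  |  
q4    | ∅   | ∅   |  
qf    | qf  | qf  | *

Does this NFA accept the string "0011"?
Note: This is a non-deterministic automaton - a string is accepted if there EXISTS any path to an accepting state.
Track the set of states the NFA could be in: start {q0}
Read '0': {q0} → {q0, q1}
Read '0': {q0, q1} → {q0, q1, qf}
Read '1': {q0, q1, qf} → {q0, q3, qf}
Read '1': {q0, q3, qf} → {q0, q3, qf}
Final set {q0, q3, qf} contains accepting state(s) {qf} → accepted.

Final answer: Yes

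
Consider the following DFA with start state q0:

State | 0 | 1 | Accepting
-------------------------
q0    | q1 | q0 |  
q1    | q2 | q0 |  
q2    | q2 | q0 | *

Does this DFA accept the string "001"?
Start in q0.
Read '0': q0 → q1
Read '0': q1 → q2
Read '1': q2 → q0
Final state q0 is not accepting, so the string is rejected.

Final answer: No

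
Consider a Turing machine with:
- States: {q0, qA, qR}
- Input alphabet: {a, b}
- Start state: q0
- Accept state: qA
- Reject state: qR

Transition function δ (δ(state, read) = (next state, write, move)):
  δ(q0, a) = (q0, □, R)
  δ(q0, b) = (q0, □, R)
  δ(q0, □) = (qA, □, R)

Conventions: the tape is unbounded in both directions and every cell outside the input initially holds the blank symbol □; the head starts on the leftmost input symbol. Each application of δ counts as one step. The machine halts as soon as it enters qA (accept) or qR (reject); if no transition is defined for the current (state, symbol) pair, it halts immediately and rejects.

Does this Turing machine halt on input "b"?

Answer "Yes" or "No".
Step 0: [q0]b (head at position 0)
Step 1: δ(q0, b) = (q0, □, R)  ⊢  □[q0]□ (head at position 1)
Step 2: δ(q0, □) = (qA, □, R)  ⊢  □□[qA]□ (head at position 2)
The machine is in qA, so it halts and accepts.
It halts after 2 steps.

Final answer: Yes - halts after 2 steps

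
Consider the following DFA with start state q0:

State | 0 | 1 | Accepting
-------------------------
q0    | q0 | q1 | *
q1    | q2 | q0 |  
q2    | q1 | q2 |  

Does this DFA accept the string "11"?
Start in q0.
Read '1': q0 → q1
Read '1': q1 → q0
Final state q0 is accepting, so the string is accepted.

Final answer: Yes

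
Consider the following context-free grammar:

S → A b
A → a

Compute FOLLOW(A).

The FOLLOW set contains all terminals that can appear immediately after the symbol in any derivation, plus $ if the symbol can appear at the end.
A occurs only in S → A b, where it is immediately followed by the terminal b. So FOLLOW(A) = {b}.

Final answer: {b}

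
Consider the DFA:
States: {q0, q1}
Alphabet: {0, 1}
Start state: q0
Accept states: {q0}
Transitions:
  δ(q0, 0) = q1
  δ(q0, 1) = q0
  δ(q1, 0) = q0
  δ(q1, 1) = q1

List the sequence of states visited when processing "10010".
Starting at q0
Read '1': q0 -> q0
Read '0': q0 -> q1
Read '0': q1 -> q0
Read '1': q0 -> q0
Read '0': q0 -> q1

Final answer: q0 -> q0 -> q1 -> q0 -> q0 -> q1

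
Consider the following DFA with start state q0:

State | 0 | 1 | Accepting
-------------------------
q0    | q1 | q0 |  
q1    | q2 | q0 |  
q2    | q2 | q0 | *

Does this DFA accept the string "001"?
Start in q0.
Read '0': q0 → q1
Read '0': q1 → q2
Read '1': q2 → q0
Final state q0 is not accepting, so the string is rejected.

Final answer: No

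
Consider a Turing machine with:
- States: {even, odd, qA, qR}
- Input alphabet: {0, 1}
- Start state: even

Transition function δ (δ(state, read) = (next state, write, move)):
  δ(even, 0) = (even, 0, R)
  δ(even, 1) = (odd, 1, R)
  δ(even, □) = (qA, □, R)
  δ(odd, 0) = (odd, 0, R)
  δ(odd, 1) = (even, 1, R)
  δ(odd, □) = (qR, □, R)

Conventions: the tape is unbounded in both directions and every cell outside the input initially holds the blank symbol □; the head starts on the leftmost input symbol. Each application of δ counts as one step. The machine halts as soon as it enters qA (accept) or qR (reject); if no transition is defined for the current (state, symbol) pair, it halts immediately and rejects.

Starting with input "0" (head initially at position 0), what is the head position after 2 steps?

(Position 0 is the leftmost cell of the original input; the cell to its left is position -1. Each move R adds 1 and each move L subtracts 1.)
Step 0: [even]0 (head at position 0)
Step 1: δ(even, 0) = (even, 0, R)  ⊢  0[even]□ (head at position 1)
Step 2: δ(even, □) = (qA, □, R)  ⊢  0□[qA]□ (head at position 2)
Head position after 2 steps: 2

Final answer: Position 2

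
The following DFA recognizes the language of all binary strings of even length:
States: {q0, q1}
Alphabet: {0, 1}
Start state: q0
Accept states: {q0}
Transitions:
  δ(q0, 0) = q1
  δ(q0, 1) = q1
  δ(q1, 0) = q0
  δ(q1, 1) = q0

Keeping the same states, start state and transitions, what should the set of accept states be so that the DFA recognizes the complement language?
The DFA is complete (every state has a transition on every symbol), so the complement
is recognized by the same DFA with accepting and non-accepting states swapped.
Original accept states: {q0}
Complement accept states = All states - Original accept states
= {q0, q1} - {q0}
= {q1}
Complement language: strings of ODD length

Final answer: {q1}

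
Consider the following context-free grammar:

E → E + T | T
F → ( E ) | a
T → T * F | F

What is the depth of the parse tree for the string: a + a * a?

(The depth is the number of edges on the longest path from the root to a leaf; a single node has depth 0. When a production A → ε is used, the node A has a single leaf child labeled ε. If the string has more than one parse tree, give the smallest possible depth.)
The grammar is unambiguous; the parse tree of a + a * a is:
E → E + T at the root (depth 0).
  Left E (depth 1) → T (2) → F (3) → a (4).
  Right T (depth 1) → T * F; that T (2) → F (3) → a (4); F (2) → a (3).
The longest root-to-leaf paths have 4 edges.
Depth = 4.

Final answer: 4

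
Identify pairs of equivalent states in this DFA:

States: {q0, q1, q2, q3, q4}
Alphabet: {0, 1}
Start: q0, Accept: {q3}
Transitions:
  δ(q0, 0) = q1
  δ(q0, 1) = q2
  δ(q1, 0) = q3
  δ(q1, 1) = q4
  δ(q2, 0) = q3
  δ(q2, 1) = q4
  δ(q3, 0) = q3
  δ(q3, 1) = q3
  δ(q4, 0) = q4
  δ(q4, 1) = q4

Using the table-filling algorithm:
Round 0 – mark pairs where exactly one state is accepting: (q0,q3), (q1,q3), (q2,q3), (q3,q4)
Round 1 – newly marked: (q0,q1) [on 0: q1 vs q3, already marked]; (q0,q2) [on 0: q1 vs q3, already marked]; (q1,q4) [on 0: q3 vs q4, already marked]; (q2,q4) [on 0: q3 vs q4, already marked]
Round 2 – newly marked: (q0,q4) [on 0: q1 vs q4, already marked]
No further pairs can be marked.
(q1, q2) unmarked: δ(q1,0)=q3, δ(q2,0)=q3; δ(q1,1)=q4, δ(q2,1)=q4 → equivalent
Equivalent pairs: (q1, q2)

Final answer: Equivalent pairs: (q1, q2)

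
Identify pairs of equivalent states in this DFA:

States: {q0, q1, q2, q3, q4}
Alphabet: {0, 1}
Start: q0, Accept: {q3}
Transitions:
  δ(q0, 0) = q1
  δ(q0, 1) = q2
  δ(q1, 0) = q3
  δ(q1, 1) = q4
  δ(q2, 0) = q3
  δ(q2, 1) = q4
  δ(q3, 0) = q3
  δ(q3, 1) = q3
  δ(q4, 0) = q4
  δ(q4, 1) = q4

Using the table-filling algorithm:
Round 0 – mark pairs where exactly one state is accepting: (q0,q3), (q1,q3), (q2,q3), (q3,q4)
Round 1 – newly marked: (q0,q1) [on 0: q1 vs q3, already marked]; (q0,q2) [on 0: q1 vs q3, already marked]; (q1,q4) [on 0: q3 vs q4, already marked]; (q2,q4) [on 0: q3 vs q4, already marked]
Round 2 – newly marked: (q0,q4) [on 0: q1 vs q4, already marked]
No further pairs can be marked.
(q1, q2) unmarked: δ(q1,0)=q3, δ(q2,0)=q3; δ(q1,1)=q4, δ(q2,1)=q4 → equivalent
Equivalent pairs: (q1, q2)

Final answer: Equivalent pairs: (q1, q2)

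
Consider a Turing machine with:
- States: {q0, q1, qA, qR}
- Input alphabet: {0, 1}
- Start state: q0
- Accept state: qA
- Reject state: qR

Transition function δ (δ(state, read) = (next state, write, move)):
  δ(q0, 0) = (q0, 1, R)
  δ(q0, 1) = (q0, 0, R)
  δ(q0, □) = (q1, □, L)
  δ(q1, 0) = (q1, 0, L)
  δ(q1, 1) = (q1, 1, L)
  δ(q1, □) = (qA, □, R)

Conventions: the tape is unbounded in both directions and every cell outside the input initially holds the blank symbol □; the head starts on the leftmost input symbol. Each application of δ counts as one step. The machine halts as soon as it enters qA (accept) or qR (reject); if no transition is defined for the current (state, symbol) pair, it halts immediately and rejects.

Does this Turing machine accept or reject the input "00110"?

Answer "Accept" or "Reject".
Step 0: [q0]00110 (head at position 0)
Step 1: δ(q0, 0) = (q0, 1, R)  ⊢  1[q0]0110 (head at position 1)
Step 2: δ(q0, 0) = (q0, 1, R)  ⊢  11[q0]110 (head at position 2)
Step 3: δ(q0, 1) = (q0, 0, R)  ⊢  110[q0]10 (head at position 3)
Step 4: δ(q0, 1) = (q0, 0, R)  ⊢  1100[q0]0 (head at position 4)
Step 5: δ(q0, 0) = (q0, 1, R)  ⊢  11001[q0]□ (head at position 5)
Step 6: δ(q0, □) = (q1, □, L)  ⊢  1100[q1]1□ (head at position 4)
Step 7: δ(q1, 1) = (q1, 1, L)  ⊢  110[q1]01□ (head at position 3)
Step 8: δ(q1, 0) = (q1, 0, L)  ⊢  11[q1]001□ (head at position 2)
Step 9: δ(q1, 0) = (q1, 0, L)  ⊢  1[q1]1001□ (head at position 1)
Step 10: δ(q1, 1) = (q1, 1, L)  ⊢  [q1]11001□ (head at position 0)
Step 11: δ(q1, 1) = (q1, 1, L)  ⊢  [q1]□11001□ (head at position -1)
Step 12: δ(q1, □) = (qA, □, R)  ⊢  □[qA]11001□ (head at position 0)
The machine is in qA, so it halts and accepts.

Final answer: Accept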